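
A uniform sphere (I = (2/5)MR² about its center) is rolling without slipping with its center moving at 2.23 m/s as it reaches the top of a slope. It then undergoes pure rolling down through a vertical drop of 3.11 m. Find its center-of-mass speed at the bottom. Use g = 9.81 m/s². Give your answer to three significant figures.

For this body I = (2/5)MR², i.e. k = I/(MR²) = 0.4.
The rolling condition ω = v/R makes the rotational term ½I(v/R)² = ½kMv², so KE_total = ½(1+k)Mv² = (7/10)Mv².
Conserving energy between top and bottom: (7/10)Mv² = (7/10)Mv₀² + Mgh, hence v² = v₀² + 2gh/(1+k).
v = √(2.23² + 2×9.81×3.11/1.4) = √48.56 ≈ 6.97 m/s.

v ≈ 6.97 m/s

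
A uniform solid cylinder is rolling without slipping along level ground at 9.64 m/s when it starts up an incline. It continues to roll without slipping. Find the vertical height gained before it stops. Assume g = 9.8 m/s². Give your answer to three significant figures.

Here I = (1/2)MR², so the shape factor k = I/(MR²) = 0.5.
The rolling condition ω = v/R makes the rotational term ½I(v/R)² = ½kMv², so KE_total = ½(1+k)Mv² = (3/4)Mv².
At the top the kinetic energy is zero, so (3/4)Mv₀² = Mgh.
Thus h = (1+k)v₀²/(2g) = 1.5 × 9.64² / (2 × 9.8) ≈ 7.11 m.

h ≈ 7.11 m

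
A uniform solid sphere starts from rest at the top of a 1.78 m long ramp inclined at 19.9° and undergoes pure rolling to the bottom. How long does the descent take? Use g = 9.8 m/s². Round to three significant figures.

The moment of inertia is (2/5)MR², giving k ≡ I/(MR²) = 0.4.
Translational: Mg sinθ − f = Ma. Rotational about the CM: fR = Iα = kMRa, so f = kMa.
Hence a = g sinθ/(1+k) = 9.8×sin19.9°/1.4 = 2.383 m/s².
Starting from rest, L = ½at², so t = √(2L/a) = √(2×1.78/2.383) ≈ 1.22 s.

t ≈ 1.22 s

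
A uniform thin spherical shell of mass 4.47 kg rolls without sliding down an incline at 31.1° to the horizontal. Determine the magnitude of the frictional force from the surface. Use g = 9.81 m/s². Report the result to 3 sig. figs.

With I = (2/3)MR², the ratio k = I/(MR²) is 2/3.
Along the incline Mg sinθ − f = Ma, and torque about the center fR = Iα = kMR²(a/R) gives f = kMa.
Combining, a = g sinθ/(1+k) and f = kMa = kMg sinθ/(1+k).
f = (2/3) × 4.47 × 9.81 × sin31.1° / 1.667 ≈ 9.06 N.

f ≈ 9.06 N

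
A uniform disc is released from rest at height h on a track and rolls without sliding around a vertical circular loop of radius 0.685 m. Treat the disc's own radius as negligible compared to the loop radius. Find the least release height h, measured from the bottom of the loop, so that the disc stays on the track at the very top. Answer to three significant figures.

h_min ≈ 1.88 m

With I = (1/2)MR², the ratio k = I/(MR²) is 0.5.
At the top of the loop, the minimum-contact condition is Mg = Mv_top²/r, so v_top² = gr.
With ω = v/R, the kinetic energy at speed v is ½(1+k)Mv² = (3/4)Mv².
Energy conservation from release (height h) to the top (height 2r): Mgh = Mg(2r) + (3/4)M·gr.
Thus h_min = 2r + (1+k)r/2 = r(2 + 1.5/2) = 0.685 × 2.75 ≈ 1.88 m.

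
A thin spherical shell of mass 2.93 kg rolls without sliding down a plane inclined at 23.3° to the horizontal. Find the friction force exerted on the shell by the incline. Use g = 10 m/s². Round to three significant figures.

f ≈ 4.64 N

For this body I = (2/3)MR², i.e. k = I/(MR²) = 2/3.
Translational: Mg sinθ − f = Ma. Rotational about the CM: fR = Iα = kMRa, so f = kMa.
Combining, a = g sinθ/(1+k) and f = kMa = kMg sinθ/(1+k).
f = (2/3) × 2.93 × 10 × sin23.3° / 1.667 ≈ 4.64 N.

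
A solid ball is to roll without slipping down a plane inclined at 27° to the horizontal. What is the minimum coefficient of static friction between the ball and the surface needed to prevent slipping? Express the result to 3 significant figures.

With I = (2/5)MR², the ratio k = I/(MR²) is 0.4.
Along the incline Mg sinθ − f = Ma, and torque about the center fR = Iα = kMR²(a/R) gives f = kMa.
These give a = g sinθ/(1+k) and the required friction f = kMg sinθ/(1+k).
The normal force is N = Mg cosθ, so μ_min = f/N = k tanθ/(1+k).
μ_min = 0.4 × tan27° / 1.4 ≈ 0.146.

μ_min ≈ 0.146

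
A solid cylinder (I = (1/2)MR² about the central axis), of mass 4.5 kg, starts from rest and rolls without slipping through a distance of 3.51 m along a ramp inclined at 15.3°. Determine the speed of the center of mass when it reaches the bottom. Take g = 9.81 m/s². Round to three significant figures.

v ≈ 3.48 m/s

With I = (1/2)MR², the ratio k = I/(MR²) is 0.5.
Pure rolling means v = ωR; then KE = ½Mv² + ½I(v/R)² = ½(1+k)Mv² = (3/4)Mv².
The vertical drop is h = L sinθ = 3.51 × sin15.3° = 0.9262 m.
Setting Mgh = (3/4)Mv² gives v = √(2gh/(1+k)) = √(2·9.81·0.9262/1.5) ≈ 3.48 m/s.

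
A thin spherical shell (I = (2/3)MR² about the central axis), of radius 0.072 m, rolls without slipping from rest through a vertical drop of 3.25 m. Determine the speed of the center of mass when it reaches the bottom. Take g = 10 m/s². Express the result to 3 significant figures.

v ≈ 6.24 m/s

Here I = (2/3)MR², so the shape factor k = I/(MR²) = 2/3.
Pure rolling means v = ωR; then KE = ½Mv² + ½I(v/R)² = ½(1+k)Mv² = (5/6)Mv².
Setting Mgh = (5/6)Mv² gives v = √(2gh/(1+k)) = √(2·10·3.25/1.667) ≈ 6.24 m/s.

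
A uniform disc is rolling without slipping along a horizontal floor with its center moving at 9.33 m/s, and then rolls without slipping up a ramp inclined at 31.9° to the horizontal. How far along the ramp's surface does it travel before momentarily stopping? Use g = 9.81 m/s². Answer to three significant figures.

With I = (1/2)MR², the ratio k = I/(MR²) is 0.5.
Rolling without slipping gives ω = v/R, so the total kinetic energy is ½Mv² + ½Iω² = ½(1+k)Mv² = (3/4)Mv².
Setting this equal to Mgh gives the vertical rise h = (1+k)v₀²/(2g) = 1.5×9.33²/(2×9.81) = 6.655 m.
The distance along the slope is d = h/sinθ = 6.655/sin31.9° ≈ 12.6 m.

d ≈ 12.6 m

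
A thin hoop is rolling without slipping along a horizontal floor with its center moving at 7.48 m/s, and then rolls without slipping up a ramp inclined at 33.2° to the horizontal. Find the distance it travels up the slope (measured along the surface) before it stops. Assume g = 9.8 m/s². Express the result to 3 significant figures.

d ≈ 10.4 m

The moment of inertia is MR², giving k ≡ I/(MR²) = 1.
Since it rolls without slipping, ω = v/R and KE = ½Mv² + ½Iω² = ½(1+k)Mv² = Mv².
Setting this equal to Mgh gives the vertical rise h = (1+k)v₀²/(2g) = 2×7.48²/(2×9.8) = 5.709 m.
The distance along the slope is d = h/sinθ = 5.709/sin33.2° ≈ 10.4 m.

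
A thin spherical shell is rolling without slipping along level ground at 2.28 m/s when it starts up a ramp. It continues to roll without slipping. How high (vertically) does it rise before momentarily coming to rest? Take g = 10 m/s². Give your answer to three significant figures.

h ≈ 0.433 m

For this body I = (2/3)MR², i.e. k = I/(MR²) = 2/3.
The rolling condition ω = v/R makes the rotational term ½I(v/R)² = ½kMv², so KE_total = ½(1+k)Mv² = (5/6)Mv².
All of this converts to potential energy at the highest point: (5/6)Mv₀² = Mgh.
Thus h = (1+k)v₀²/(2g) = 1.667 × 2.28² / (2 × 10) ≈ 0.433 m.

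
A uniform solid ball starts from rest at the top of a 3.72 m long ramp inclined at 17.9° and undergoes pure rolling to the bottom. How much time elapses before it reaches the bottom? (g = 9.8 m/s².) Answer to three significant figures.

t ≈ 1.86 s

With I = (2/5)MR², the ratio k = I/(MR²) is 0.4.
Translational: Mg sinθ − f = Ma. Rotational about the CM: fR = Iα = kMRa, so f = kMa.
Hence a = g sinθ/(1+k) = 9.8×sin17.9°/1.4 = 2.151 m/s².
With constant a from rest, t = √(2L/a) = √(2·3.72/2.151) ≈ 1.86 s.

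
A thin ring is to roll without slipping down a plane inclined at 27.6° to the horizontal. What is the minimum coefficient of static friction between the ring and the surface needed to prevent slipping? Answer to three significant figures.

Here I = MR², so the shape factor k = I/(MR²) = 1.
Translational: Mg sinθ − f = Ma. Rotational about the CM: fR = Iα = kMRa, so f = kMa.
These give a = g sinθ/(1+k) and the required friction f = kMg sinθ/(1+k).
The normal force is N = Mg cosθ, so μ_min = f/N = k tanθ/(1+k).
μ_min = 1 × tan27.6° / 2 ≈ 0.261.

μ_min ≈ 0.261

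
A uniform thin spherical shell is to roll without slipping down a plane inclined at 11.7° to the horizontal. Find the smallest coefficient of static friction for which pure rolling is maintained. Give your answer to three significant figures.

With I = (2/3)MR², the ratio k = I/(MR²) is 2/3.
Along the incline Mg sinθ − f = Ma, and torque about the center fR = Iα = kMR²(a/R) gives f = kMa.
These give a = g sinθ/(1+k) and the required friction f = kMg sinθ/(1+k).
The normal force is N = Mg cosθ, so μ_min = f/N = k tanθ/(1+k).
μ_min = (2/3) × tan11.7° / 1.667 ≈ 0.0828.

μ_min ≈ 0.0828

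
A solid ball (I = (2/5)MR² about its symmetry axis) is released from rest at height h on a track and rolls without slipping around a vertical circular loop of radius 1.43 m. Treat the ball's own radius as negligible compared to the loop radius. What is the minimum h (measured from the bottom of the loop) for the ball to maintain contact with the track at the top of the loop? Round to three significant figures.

h_min ≈ 3.86 m

The moment of inertia is (2/5)MR², giving k ≡ I/(MR²) = 0.4.
At the top, contact is just lost when gravity alone supplies the centripetal force: Mg = Mv_top²/r, i.e. v_top² = gr.
With ω = v/R, the kinetic energy at speed v is ½(1+k)Mv² = (7/10)Mv².
Energy conservation from release (height h) to the top (height 2r): Mgh = Mg(2r) + (7/10)M·gr.
Thus h_min = 2r + (1+k)r/2 = r(2 + 1.4/2) = 1.43 × 2.7 ≈ 3.86 m.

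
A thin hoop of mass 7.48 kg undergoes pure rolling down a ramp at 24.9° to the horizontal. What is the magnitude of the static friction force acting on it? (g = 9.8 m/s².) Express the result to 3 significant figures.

With I = MR², the ratio k = I/(MR²) is 1.
Newton's second law down the slope: Mg sinθ − f = Ma. The torque equation fR = Iα (with α = a/R) gives f = kMa.
Combining, a = g sinθ/(1+k) and f = kMa = kMg sinθ/(1+k).
f = 1 × 7.48 × 9.8 × sin24.9° / 2 ≈ 15.4 N.

f ≈ 15.4 N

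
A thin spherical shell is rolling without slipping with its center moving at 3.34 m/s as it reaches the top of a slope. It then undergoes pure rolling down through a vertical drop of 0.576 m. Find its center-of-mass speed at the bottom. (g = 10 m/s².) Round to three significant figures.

v ≈ 4.25 m/s

For this body I = (2/3)MR², i.e. k = I/(MR²) = 2/3.
Pure rolling means v = ωR; then KE = ½Mv² + ½I(v/R)² = ½(1+k)Mv² = (5/6)Mv².
Conserving energy between top and bottom: (5/6)Mv² = (5/6)Mv₀² + Mgh, hence v² = v₀² + 2gh/(1+k).
v = √(3.34² + 2×10×0.576/1.667) = √18.07 ≈ 4.25 m/s.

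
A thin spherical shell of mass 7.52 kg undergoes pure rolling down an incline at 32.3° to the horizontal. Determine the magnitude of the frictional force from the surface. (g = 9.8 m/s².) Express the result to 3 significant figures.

f ≈ 15.8 N

For this body I = (2/3)MR², i.e. k = I/(MR²) = 2/3.
Newton's second law down the slope: Mg sinθ − f = Ma. The torque equation fR = Iα (with α = a/R) gives f = kMa.
Combining, a = g sinθ/(1+k) and f = kMa = kMg sinθ/(1+k).
f = (2/3) × 7.52 × 9.8 × sin32.3° / 1.667 ≈ 15.8 N.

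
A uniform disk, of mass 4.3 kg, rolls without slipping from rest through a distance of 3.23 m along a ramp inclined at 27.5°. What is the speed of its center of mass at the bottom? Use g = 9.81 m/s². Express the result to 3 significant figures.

v ≈ 4.42 m/s

For this body I = (1/2)MR², i.e. k = I/(MR²) = 0.5.
The rolling condition ω = v/R makes the rotational term ½I(v/R)² = ½kMv², so KE_total = ½(1+k)Mv² = (3/4)Mv².
The vertical drop is h = L sinθ = 3.23 × sin27.5° = 1.491 m.
Setting Mgh = (3/4)Mv² gives v = √(2gh/(1+k)) = √(2·9.81·1.491/1.5) ≈ 4.42 m/s.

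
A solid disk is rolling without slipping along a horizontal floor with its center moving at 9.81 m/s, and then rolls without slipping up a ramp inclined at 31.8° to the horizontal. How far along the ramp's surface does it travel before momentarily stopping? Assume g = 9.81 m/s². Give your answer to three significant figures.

d ≈ 14.0 m

Here I = (1/2)MR², so the shape factor k = I/(MR²) = 0.5.
Since it rolls without slipping, ω = v/R and KE = ½Mv² + ½Iω² = ½(1+k)Mv² = (3/4)Mv².
Setting this equal to Mgh gives the vertical rise h = (1+k)v₀²/(2g) = 1.5×9.81²/(2×9.81) = 7.357 m.
The distance along the slope is d = h/sinθ = 7.357/sin31.8° ≈ 14.0 m.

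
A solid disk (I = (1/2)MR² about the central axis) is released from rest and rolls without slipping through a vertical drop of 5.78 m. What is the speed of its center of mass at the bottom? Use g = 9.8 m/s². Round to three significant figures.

With I = (1/2)MR², the ratio k = I/(MR²) is 0.5.
Since it rolls without slipping, ω = v/R and KE = ½Mv² + ½Iω² = ½(1+k)Mv² = (3/4)Mv².
Energy conservation: Mgh = (3/4)Mv², so v = √(2gh/(1+k)) = √(2 × 9.8 × 5.78 / 1.5) ≈ 8.69 m/s.

v ≈ 8.69 m/s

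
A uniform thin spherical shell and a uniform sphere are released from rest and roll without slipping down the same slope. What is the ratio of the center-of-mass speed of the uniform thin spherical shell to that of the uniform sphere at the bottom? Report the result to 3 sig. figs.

v_ratio ≈ 0.917

Each satisfies Mgh = ½(1+k)Mv² with k = I/(MR²), so v ∝ 1/√(1+k).
For the uniform thin spherical shell k = 2/3; for the uniform sphere k = 0.4.
v₁/v₂ = √((1+k₂)/(1+k₁)) = √(1.4/1.667) ≈ 0.917.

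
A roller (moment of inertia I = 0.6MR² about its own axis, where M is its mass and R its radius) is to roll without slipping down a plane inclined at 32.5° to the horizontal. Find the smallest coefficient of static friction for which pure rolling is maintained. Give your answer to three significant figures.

With I = 0.6MR², the ratio k = I/(MR²) is 0.6.
Along the incline Mg sinθ − f = Ma, and torque about the center fR = Iα = kMR²(a/R) gives f = kMa.
These give a = g sinθ/(1+k) and the required friction f = kMg sinθ/(1+k).
The normal force is N = Mg cosθ, so μ_min = f/N = k tanθ/(1+k).
μ_min = 0.6 × tan32.5° / 1.6 ≈ 0.239.

μ_min ≈ 0.239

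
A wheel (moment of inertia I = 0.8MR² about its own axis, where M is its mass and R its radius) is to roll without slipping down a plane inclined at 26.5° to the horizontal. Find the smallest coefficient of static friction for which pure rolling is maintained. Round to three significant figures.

The moment of inertia is 0.8MR², giving k ≡ I/(MR²) = 0.8.
Along the incline Mg sinθ − f = Ma, and torque about the center fR = Iα = kMR²(a/R) gives f = kMa.
These give a = g sinθ/(1+k) and the required friction f = kMg sinθ/(1+k).
With N = Mg cosθ, the no-slip condition f ≤ μN gives μ_min = f/N = k tanθ/(1+k).
μ_min = 0.8 × tan26.5° / 1.8 ≈ 0.222.

μ_min ≈ 0.222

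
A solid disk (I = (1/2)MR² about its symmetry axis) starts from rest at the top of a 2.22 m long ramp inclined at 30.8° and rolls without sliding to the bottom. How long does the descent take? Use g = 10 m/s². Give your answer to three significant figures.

With I = (1/2)MR², the ratio k = I/(MR²) is 0.5.
Along the incline Mg sinθ − f = Ma, and torque about the center fR = Iα = kMR²(a/R) gives f = kMa.
Hence a = g sinθ/(1+k) = 10×sin30.8°/1.5 = 3.414 m/s².
Starting from rest, L = ½at², so t = √(2L/a) = √(2×2.22/3.414) ≈ 1.14 s.

t ≈ 1.14 s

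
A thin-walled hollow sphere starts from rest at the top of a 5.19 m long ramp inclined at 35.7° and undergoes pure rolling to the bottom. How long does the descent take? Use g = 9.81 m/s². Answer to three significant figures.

For this body I = (2/3)MR², i.e. k = I/(MR²) = 2/3.
Along the incline Mg sinθ − f = Ma, and torque about the center fR = Iα = kMR²(a/R) gives f = kMa.
Hence a = g sinθ/(1+k) = 9.81×sin35.7°/1.667 = 3.435 m/s².
Starting from rest, L = ½at², so t = √(2L/a) = √(2×5.19/3.435) ≈ 1.74 s.

t ≈ 1.74 s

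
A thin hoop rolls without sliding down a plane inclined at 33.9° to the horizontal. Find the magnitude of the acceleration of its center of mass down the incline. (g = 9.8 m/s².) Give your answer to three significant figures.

a ≈ 2.73 m/s²

For this body I = MR², i.e. k = I/(MR²) = 1.
Translational: Mg sinθ − f = Ma. Rotational about the CM: fR = Iα = kMRa, so f = kMa.
Eliminating f: Mg sinθ = (1+k)Ma, so a = g sinθ/(1+k) = 9.8 × sin33.9° / 2 ≈ 2.73 m/s².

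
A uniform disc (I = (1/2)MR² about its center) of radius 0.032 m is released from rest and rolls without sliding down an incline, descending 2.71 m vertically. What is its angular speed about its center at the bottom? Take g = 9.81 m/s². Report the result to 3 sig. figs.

ω ≈ 186 rad/s

Here I = (1/2)MR², so the shape factor k = I/(MR²) = 0.5.
Pure rolling means v = ωR; then KE = ½Mv² + ½I(v/R)² = ½(1+k)Mv² = (3/4)Mv².
Energy conservation Mgh = ½(1+k)Mv² gives v = √(2gh/(1+k)) = √(2 × 9.81 × 2.71 / 1.5) = 5.954 m/s.
Then ω = v/R = 5.954 / 0.032 ≈ 186 rad/s.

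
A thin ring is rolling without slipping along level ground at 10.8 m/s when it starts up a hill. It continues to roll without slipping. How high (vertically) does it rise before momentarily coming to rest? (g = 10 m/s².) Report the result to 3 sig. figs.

h ≈ 11.7 m

The moment of inertia is MR², giving k ≡ I/(MR²) = 1.
Pure rolling means v = ωR; then KE = ½Mv² + ½I(v/R)² = ½(1+k)Mv² = Mv².
At the top the kinetic energy is zero, so Mv₀² = Mgh.
Thus h = (1+k)v₀²/(2g) = 2 × 10.8² / (2 × 10) ≈ 11.7 m.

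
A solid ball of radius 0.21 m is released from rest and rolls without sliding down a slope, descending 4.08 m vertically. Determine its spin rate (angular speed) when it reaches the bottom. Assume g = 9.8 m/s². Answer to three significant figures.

The moment of inertia is (2/5)MR², giving k ≡ I/(MR²) = 0.4.
Rolling without slipping gives ω = v/R, so the total kinetic energy is ½Mv² + ½Iω² = ½(1+k)Mv² = (7/10)Mv².
Energy conservation Mgh = ½(1+k)Mv² gives v = √(2gh/(1+k)) = √(2 × 9.8 × 4.08 / 1.4) = 7.558 m/s.
Then ω = v/R = 7.558 / 0.21 ≈ 36.0 rad/s.

ω ≈ 36.0 rad/s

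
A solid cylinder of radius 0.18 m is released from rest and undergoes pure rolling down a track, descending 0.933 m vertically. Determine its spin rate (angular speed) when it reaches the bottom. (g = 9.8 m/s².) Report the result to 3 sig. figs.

The moment of inertia is (1/2)MR², giving k ≡ I/(MR²) = 0.5.
Rolling without slipping gives ω = v/R, so the total kinetic energy is ½Mv² + ½Iω² = ½(1+k)Mv² = (3/4)Mv².
Energy conservation Mgh = ½(1+k)Mv² gives v = √(2gh/(1+k)) = √(2 × 9.8 × 0.933 / 1.5) = 3.492 m/s.
The angular speed follows from ω = v/R = 3.492/0.18 ≈ 19.4 rad/s.

ω ≈ 19.4 rad/s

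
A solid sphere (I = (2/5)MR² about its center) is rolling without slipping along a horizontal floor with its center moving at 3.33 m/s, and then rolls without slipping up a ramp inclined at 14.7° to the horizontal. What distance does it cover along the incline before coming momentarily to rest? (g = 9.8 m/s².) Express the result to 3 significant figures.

The moment of inertia is (2/5)MR², giving k ≡ I/(MR²) = 0.4.
Since it rolls without slipping, ω = v/R and KE = ½Mv² + ½Iω² = ½(1+k)Mv² = (7/10)Mv².
Setting this equal to Mgh gives the vertical rise h = (1+k)v₀²/(2g) = 1.4×3.33²/(2×9.8) = 0.7921 m.
Along the incline, d = h/sinθ = 0.7921/sin14.7° ≈ 3.12 m.

d ≈ 3.12 m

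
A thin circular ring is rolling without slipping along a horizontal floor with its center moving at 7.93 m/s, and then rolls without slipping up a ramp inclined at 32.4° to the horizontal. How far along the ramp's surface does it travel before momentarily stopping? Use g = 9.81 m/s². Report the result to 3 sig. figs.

The moment of inertia is MR², giving k ≡ I/(MR²) = 1.
The rolling condition ω = v/R makes the rotational term ½I(v/R)² = ½kMv², so KE_total = ½(1+k)Mv² = Mv².
Setting this equal to Mgh gives the vertical rise h = (1+k)v₀²/(2g) = 2×7.93²/(2×9.81) = 6.41 m.
The distance along the slope is d = h/sinθ = 6.41/sin32.4° ≈ 12.0 m.

d ≈ 12.0 m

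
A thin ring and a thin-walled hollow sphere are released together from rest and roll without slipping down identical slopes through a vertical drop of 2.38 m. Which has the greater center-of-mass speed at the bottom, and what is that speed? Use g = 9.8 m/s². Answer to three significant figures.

For rolling without slipping, Mgh = ½(1+k)Mv² where k = I/(MR²), so v = √(2gh/(1+k)).
Thin ring: k = 1, giving v = √(2×9.8×2.38/2) = 4.829 m/s.
Thin-walled hollow sphere: k = 2/3, giving v = √(2×9.8×2.38/1.667) = 5.29 m/s.
The smaller k wins: the thin-walled hollow sphere, at ≈ 5.29 m/s.

the thin-walled hollow sphere, at v ≈ 5.29 m/s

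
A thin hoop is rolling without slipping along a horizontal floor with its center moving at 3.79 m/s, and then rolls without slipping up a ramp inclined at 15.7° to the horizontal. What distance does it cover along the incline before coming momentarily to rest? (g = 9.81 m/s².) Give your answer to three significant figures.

With I = MR², the ratio k = I/(MR²) is 1.
Rolling without slipping gives ω = v/R, so the total kinetic energy is ½Mv² + ½Iω² = ½(1+k)Mv² = Mv².
Setting this equal to Mgh gives the vertical rise h = (1+k)v₀²/(2g) = 2×3.79²/(2×9.81) = 1.464 m.
Along the incline, d = h/sinθ = 1.464/sin15.7° ≈ 5.41 m.

d ≈ 5.41 m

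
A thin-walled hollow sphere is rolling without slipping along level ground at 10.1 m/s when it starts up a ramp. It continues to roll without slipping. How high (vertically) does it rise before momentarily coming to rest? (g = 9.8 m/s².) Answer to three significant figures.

With I = (2/3)MR², the ratio k = I/(MR²) is 2/3.
The rolling condition ω = v/R makes the rotational term ½I(v/R)² = ½kMv², so KE_total = ½(1+k)Mv² = (5/6)Mv².
At the top the kinetic energy is zero, so (5/6)Mv₀² = Mgh.
Thus h = (1+k)v₀²/(2g) = 1.667 × 10.1² / (2 × 9.8) ≈ 8.67 m.

h ≈ 8.67 m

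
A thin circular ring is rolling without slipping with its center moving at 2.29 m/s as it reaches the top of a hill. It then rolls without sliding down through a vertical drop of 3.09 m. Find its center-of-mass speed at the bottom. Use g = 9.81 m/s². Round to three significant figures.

v ≈ 5.96 m/s

With I = MR², the ratio k = I/(MR²) is 1.
Pure rolling means v = ωR; then KE = ½Mv² + ½I(v/R)² = ½(1+k)Mv² = Mv².
Conserving energy between top and bottom: Mv² = Mv₀² + Mgh, hence v² = v₀² + 2gh/(1+k).
v = √(2.29² + 2×9.81×3.09/2) = √35.56 ≈ 5.96 m/s.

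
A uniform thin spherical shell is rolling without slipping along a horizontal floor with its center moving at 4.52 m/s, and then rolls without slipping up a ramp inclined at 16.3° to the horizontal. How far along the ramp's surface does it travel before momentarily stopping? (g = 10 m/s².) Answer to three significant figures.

d ≈ 6.07 m

Here I = (2/3)MR², so the shape factor k = I/(MR²) = 2/3.
Pure rolling means v = ωR; then KE = ½Mv² + ½I(v/R)² = ½(1+k)Mv² = (5/6)Mv².
Setting this equal to Mgh gives the vertical rise h = (1+k)v₀²/(2g) = 1.667×4.52²/(2×10) = 1.703 m.
Along the incline, d = h/sinθ = 1.703/sin16.3° ≈ 6.07 m.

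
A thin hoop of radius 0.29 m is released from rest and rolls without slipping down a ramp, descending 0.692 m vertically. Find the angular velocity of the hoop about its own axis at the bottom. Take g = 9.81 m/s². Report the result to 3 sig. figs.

With I = MR², the ratio k = I/(MR²) is 1.
Rolling without slipping gives ω = v/R, so the total kinetic energy is ½Mv² + ½Iω² = ½(1+k)Mv² = Mv².
Energy conservation Mgh = ½(1+k)Mv² gives v = √(2gh/(1+k)) = √(2 × 9.81 × 0.692 / 2) = 2.605 m/s.
Then ω = v/R = 2.605 / 0.29 ≈ 8.98 rad/s.

ω ≈ 8.98 rad/s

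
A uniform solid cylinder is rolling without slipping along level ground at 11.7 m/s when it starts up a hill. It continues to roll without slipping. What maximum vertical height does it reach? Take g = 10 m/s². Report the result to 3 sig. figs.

h ≈ 10.3 m

Here I = (1/2)MR², so the shape factor k = I/(MR²) = 0.5.
Since it rolls without slipping, ω = v/R and KE = ½Mv² + ½Iω² = ½(1+k)Mv² = (3/4)Mv².
All of this converts to potential energy at the highest point: (3/4)Mv₀² = Mgh.
Thus h = (1+k)v₀²/(2g) = 1.5 × 11.7² / (2 × 10) ≈ 10.3 m.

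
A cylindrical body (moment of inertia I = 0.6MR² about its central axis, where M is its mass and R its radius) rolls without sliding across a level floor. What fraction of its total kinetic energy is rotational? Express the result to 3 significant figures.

fraction ≈ 0.375

For this body I = 0.6MR², i.e. k = I/(MR²) = 0.6.
With ω = v/R, KE_trans = ½Mv² and KE_rot = ½Iω² = ½kMv², so KE_total = ½(1+k)Mv².
The rotational fraction is therefore k/(1+k) = 0.6/1.6 ≈ 0.375.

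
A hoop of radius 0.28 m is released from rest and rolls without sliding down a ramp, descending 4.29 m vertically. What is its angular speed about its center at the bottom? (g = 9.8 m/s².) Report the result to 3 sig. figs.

With I = MR², the ratio k = I/(MR²) is 1.
Rolling without slipping gives ω = v/R, so the total kinetic energy is ½Mv² + ½Iω² = ½(1+k)Mv² = Mv².
Energy conservation Mgh = ½(1+k)Mv² gives v = √(2gh/(1+k)) = √(2 × 9.8 × 4.29 / 2) = 6.484 m/s.
The angular speed follows from ω = v/R = 6.484/0.28 ≈ 23.2 rad/s.

ω ≈ 23.2 rad/s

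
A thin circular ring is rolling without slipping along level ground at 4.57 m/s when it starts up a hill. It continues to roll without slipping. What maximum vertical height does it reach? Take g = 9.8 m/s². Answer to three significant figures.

For this body I = MR², i.e. k = I/(MR²) = 1.
The rolling condition ω = v/R makes the rotational term ½I(v/R)² = ½kMv², so KE_total = ½(1+k)Mv² = Mv².
All of this converts to potential energy at the highest point: Mv₀² = Mgh.
Thus h = (1+k)v₀²/(2g) = 2 × 4.57² / (2 × 9.8) ≈ 2.13 m.

h ≈ 2.13 m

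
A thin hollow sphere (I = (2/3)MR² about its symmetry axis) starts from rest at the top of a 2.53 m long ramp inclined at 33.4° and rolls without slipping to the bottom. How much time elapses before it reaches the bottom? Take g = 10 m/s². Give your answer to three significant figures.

t ≈ 1.24 s

The moment of inertia is (2/3)MR², giving k ≡ I/(MR²) = 2/3.
Along the incline Mg sinθ − f = Ma, and torque about the center fR = Iα = kMR²(a/R) gives f = kMa.
Hence a = g sinθ/(1+k) = 10×sin33.4°/1.667 = 3.303 m/s².
With constant a from rest, t = √(2L/a) = √(2·2.53/3.303) ≈ 1.24 s.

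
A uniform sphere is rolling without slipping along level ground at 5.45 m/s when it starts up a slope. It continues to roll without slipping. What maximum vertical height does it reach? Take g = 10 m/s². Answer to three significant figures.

h ≈ 2.08 m

The moment of inertia is (2/5)MR², giving k ≡ I/(MR²) = 0.4.
Since it rolls without slipping, ω = v/R and KE = ½Mv² + ½Iω² = ½(1+k)Mv² = (7/10)Mv².
At the top the kinetic energy is zero, so (7/10)Mv₀² = Mgh.
Thus h = (1+k)v₀²/(2g) = 1.4 × 5.45² / (2 × 10) ≈ 2.08 m.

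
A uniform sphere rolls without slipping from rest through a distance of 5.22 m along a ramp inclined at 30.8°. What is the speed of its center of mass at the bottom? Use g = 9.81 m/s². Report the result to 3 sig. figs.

v ≈ 6.12 m/s

With I = (2/5)MR², the ratio k = I/(MR²) is 0.4.
Pure rolling means v = ωR; then KE = ½Mv² + ½I(v/R)² = ½(1+k)Mv² = (7/10)Mv².
The vertical drop is h = L sinθ = 5.22 × sin30.8° = 2.673 m.
Setting Mgh = (7/10)Mv² gives v = √(2gh/(1+k)) = √(2·9.81·2.673/1.4) ≈ 6.12 m/s.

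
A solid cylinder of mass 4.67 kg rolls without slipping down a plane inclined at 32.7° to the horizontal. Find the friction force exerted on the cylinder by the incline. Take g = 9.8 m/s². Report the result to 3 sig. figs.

For this body I = (1/2)MR², i.e. k = I/(MR²) = 0.5.
Newton's second law down the slope: Mg sinθ − f = Ma. The torque equation fR = Iα (with α = a/R) gives f = kMa.
Combining, a = g sinθ/(1+k) and f = kMa = kMg sinθ/(1+k).
f = 0.5 × 4.67 × 9.8 × sin32.7° / 1.5 ≈ 8.24 N.

f ≈ 8.24 N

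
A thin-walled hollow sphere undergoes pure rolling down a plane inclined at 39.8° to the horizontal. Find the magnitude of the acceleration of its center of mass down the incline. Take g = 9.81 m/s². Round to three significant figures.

a ≈ 3.77 m/s²

For this body I = (2/3)MR², i.e. k = I/(MR²) = 2/3.
Translational: Mg sinθ − f = Ma. Rotational about the CM: fR = Iα = kMRa, so f = kMa.
Eliminating f: Mg sinθ = (1+k)Ma, so a = g sinθ/(1+k) = 9.81 × sin39.8° / 1.667 ≈ 3.77 m/s².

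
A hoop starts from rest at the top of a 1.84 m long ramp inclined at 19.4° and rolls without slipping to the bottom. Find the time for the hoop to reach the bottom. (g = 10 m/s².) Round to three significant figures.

Here I = MR², so the shape factor k = I/(MR²) = 1.
Translational: Mg sinθ − f = Ma. Rotational about the CM: fR = Iα = kMRa, so f = kMa.
Hence a = g sinθ/(1+k) = 10×sin19.4°/2 = 1.661 m/s².
With constant a from rest, t = √(2L/a) = √(2·1.84/1.661) ≈ 1.49 s.

t ≈ 1.49 s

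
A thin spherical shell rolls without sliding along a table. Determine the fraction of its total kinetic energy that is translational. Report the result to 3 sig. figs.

fraction ≈ 0.600

With I = (2/3)MR², the ratio k = I/(MR²) is 2/3.
Since ω = v/R, the translational part is ½Mv² and the rotational part is ½I(v/R)² = ½kMv²; the total is ½(1+k)Mv².
The translational fraction is therefore 1/(1+k) = 1/1.667 ≈ 0.600.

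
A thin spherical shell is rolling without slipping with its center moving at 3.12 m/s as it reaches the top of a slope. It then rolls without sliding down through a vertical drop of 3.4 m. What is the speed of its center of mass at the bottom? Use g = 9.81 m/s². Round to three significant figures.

v ≈ 7.05 m/s

For this body I = (2/3)MR², i.e. k = I/(MR²) = 2/3.
Pure rolling means v = ωR; then KE = ½Mv² + ½I(v/R)² = ½(1+k)Mv² = (5/6)Mv².
Conserving energy between top and bottom: (5/6)Mv² = (5/6)Mv₀² + Mgh, hence v² = v₀² + 2gh/(1+k).
v = √(3.12² + 2×9.81×3.4/1.667) = √49.76 ≈ 7.05 m/s.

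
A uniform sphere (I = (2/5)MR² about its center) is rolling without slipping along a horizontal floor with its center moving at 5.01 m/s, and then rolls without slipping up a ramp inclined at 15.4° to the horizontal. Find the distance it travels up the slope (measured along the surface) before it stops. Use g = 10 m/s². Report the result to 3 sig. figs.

d ≈ 6.62 m

For this body I = (2/5)MR², i.e. k = I/(MR²) = 0.4.
Pure rolling means v = ωR; then KE = ½Mv² + ½I(v/R)² = ½(1+k)Mv² = (7/10)Mv².
Setting this equal to Mgh gives the vertical rise h = (1+k)v₀²/(2g) = 1.4×5.01²/(2×10) = 1.757 m.
The distance along the slope is d = h/sinθ = 1.757/sin15.4° ≈ 6.62 m.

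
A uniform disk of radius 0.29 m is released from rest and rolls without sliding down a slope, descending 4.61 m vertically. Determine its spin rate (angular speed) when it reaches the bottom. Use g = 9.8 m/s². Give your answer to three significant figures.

With I = (1/2)MR², the ratio k = I/(MR²) is 0.5.
Pure rolling means v = ωR; then KE = ½Mv² + ½I(v/R)² = ½(1+k)Mv² = (3/4)Mv².
Energy conservation Mgh = ½(1+k)Mv² gives v = √(2gh/(1+k)) = √(2 × 9.8 × 4.61 / 1.5) = 7.761 m/s.
Then ω = v/R = 7.761 / 0.29 ≈ 26.8 rad/s.

ω ≈ 26.8 rad/s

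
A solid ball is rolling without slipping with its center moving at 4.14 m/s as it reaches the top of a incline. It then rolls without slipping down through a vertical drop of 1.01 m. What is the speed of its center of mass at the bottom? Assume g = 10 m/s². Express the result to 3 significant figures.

v ≈ 5.62 m/s

The moment of inertia is (2/5)MR², giving k ≡ I/(MR²) = 0.4.
Pure rolling means v = ωR; then KE = ½Mv² + ½I(v/R)² = ½(1+k)Mv² = (7/10)Mv².
Energy conservation: (7/10)Mv₀² + Mgh = (7/10)Mv², so v² = v₀² + 2gh/(1+k).
v = √(4.14² + 2×10×1.01/1.4) = √31.57 ≈ 5.62 m/s.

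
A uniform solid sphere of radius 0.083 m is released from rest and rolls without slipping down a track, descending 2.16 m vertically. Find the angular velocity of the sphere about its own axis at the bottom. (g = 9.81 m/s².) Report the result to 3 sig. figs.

ω ≈ 66.3 rad/s

With I = (2/5)MR², the ratio k = I/(MR²) is 0.4.
The rolling condition ω = v/R makes the rotational term ½I(v/R)² = ½kMv², so KE_total = ½(1+k)Mv² = (7/10)Mv².
Energy conservation Mgh = ½(1+k)Mv² gives v = √(2gh/(1+k)) = √(2 × 9.81 × 2.16 / 1.4) = 5.502 m/s.
The angular speed follows from ω = v/R = 5.502/0.083 ≈ 66.3 rad/s.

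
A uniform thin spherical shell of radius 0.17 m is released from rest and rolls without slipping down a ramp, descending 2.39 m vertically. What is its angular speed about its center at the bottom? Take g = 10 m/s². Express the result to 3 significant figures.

ω ≈ 31.5 rad/s

For this body I = (2/3)MR², i.e. k = I/(MR²) = 2/3.
Since it rolls without slipping, ω = v/R and KE = ½Mv² + ½Iω² = ½(1+k)Mv² = (5/6)Mv².
Energy conservation Mgh = ½(1+k)Mv² gives v = √(2gh/(1+k)) = √(2 × 10 × 2.39 / 1.667) = 5.355 m/s.
The angular speed follows from ω = v/R = 5.355/0.17 ≈ 31.5 rad/s.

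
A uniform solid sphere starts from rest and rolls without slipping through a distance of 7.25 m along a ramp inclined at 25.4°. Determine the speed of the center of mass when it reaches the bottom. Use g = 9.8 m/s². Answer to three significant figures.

For this body I = (2/5)MR², i.e. k = I/(MR²) = 0.4.
The rolling condition ω = v/R makes the rotational term ½I(v/R)² = ½kMv², so KE_total = ½(1+k)Mv² = (7/10)Mv².
The vertical drop is h = L sinθ = 7.25 × sin25.4° = 3.11 m.
Energy conservation: Mgh = (7/10)Mv², so v = √(2gh/(1+k)) = √(2 × 9.8 × 3.11 / 1.4) ≈ 6.60 m/s.

v ≈ 6.60 m/s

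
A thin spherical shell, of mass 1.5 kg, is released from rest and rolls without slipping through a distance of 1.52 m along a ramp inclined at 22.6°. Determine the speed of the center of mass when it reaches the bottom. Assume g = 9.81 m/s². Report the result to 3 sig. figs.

v ≈ 2.62 m/s

With I = (2/3)MR², the ratio k = I/(MR²) is 2/3.
Pure rolling means v = ωR; then KE = ½Mv² + ½I(v/R)² = ½(1+k)Mv² = (5/6)Mv².
The vertical drop is h = L sinθ = 1.52 × sin22.6° = 0.5841 m.
Energy conservation: Mgh = (5/6)Mv², so v = √(2gh/(1+k)) = √(2 × 9.81 × 0.5841 / 1.667) ≈ 2.62 m/s.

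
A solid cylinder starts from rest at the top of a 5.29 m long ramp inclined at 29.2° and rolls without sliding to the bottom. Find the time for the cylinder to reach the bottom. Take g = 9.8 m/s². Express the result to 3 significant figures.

t ≈ 1.82 s

For this body I = (1/2)MR², i.e. k = I/(MR²) = 0.5.
Newton's second law down the slope: Mg sinθ − f = Ma. The torque equation fR = Iα (with α = a/R) gives f = kMa.
Hence a = g sinθ/(1+k) = 9.8×sin29.2°/1.5 = 3.187 m/s².
With constant a from rest, t = √(2L/a) = √(2·5.29/3.187) ≈ 1.82 s.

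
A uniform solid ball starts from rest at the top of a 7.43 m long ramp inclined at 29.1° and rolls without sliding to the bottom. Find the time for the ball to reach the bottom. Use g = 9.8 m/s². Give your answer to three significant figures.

The moment of inertia is (2/5)MR², giving k ≡ I/(MR²) = 0.4.
Newton's second law down the slope: Mg sinθ − f = Ma. The torque equation fR = Iα (with α = a/R) gives f = kMa.
Hence a = g sinθ/(1+k) = 9.8×sin29.1°/1.4 = 3.404 m/s².
With constant a from rest, t = √(2L/a) = √(2·7.43/3.404) ≈ 2.09 s.

t ≈ 2.09 s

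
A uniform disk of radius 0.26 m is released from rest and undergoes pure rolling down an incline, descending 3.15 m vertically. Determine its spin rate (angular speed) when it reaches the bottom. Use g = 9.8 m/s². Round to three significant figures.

Here I = (1/2)MR², so the shape factor k = I/(MR²) = 0.5.
Since it rolls without slipping, ω = v/R and KE = ½Mv² + ½Iω² = ½(1+k)Mv² = (3/4)Mv².
Energy conservation Mgh = ½(1+k)Mv² gives v = √(2gh/(1+k)) = √(2 × 9.8 × 3.15 / 1.5) = 6.416 m/s.
Then ω = v/R = 6.416 / 0.26 ≈ 24.7 rad/s.

ω ≈ 24.7 rad/s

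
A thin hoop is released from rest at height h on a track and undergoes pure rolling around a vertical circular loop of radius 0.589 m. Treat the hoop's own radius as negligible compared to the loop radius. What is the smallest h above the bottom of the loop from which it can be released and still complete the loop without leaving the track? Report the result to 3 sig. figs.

h_min ≈ 1.77 m

The moment of inertia is MR², giving k ≡ I/(MR²) = 1.
At the top, contact is just lost when gravity alone supplies the centripetal force: Mg = Mv_top²/r, i.e. v_top² = gr.
With ω = v/R, the kinetic energy at speed v is ½(1+k)Mv² = Mv².
Energy conservation from release (height h) to the top (height 2r): Mgh = Mg(2r) + M·gr.
Thus h_min = 2r + (1+k)r/2 = r(2 + 2/2) = 0.589 × 3 ≈ 1.77 m.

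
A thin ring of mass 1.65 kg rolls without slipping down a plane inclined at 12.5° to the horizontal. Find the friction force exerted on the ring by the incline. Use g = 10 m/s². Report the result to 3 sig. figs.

f ≈ 1.79 N

Here I = MR², so the shape factor k = I/(MR²) = 1.
Along the incline Mg sinθ − f = Ma, and torque about the center fR = Iα = kMR²(a/R) gives f = kMa.
Combining, a = g sinθ/(1+k) and f = kMa = kMg sinθ/(1+k).
f = 1 × 1.65 × 10 × sin12.5° / 2 ≈ 1.79 N.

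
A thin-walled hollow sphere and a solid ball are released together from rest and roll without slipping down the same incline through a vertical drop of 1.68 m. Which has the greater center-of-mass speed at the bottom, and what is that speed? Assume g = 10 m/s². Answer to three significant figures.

For rolling without slipping, Mgh = ½(1+k)Mv² where k = I/(MR²), so v = √(2gh/(1+k)).
Thin-walled hollow sphere: k = 2/3, giving v = √(2×10×1.68/1.667) = 4.49 m/s.
Solid ball: k = 0.4, giving v = √(2×10×1.68/1.4) = 4.899 m/s.
The smaller k wins: the solid ball, at ≈ 4.90 m/s.

the solid ball, at v ≈ 4.90 m/s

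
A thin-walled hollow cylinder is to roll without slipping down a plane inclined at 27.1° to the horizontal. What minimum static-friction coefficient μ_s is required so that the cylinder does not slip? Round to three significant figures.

Here I = MR², so the shape factor k = I/(MR²) = 1.
Along the incline Mg sinθ − f = Ma, and torque about the center fR = Iα = kMR²(a/R) gives f = kMa.
These give a = g sinθ/(1+k) and the required friction f = kMg sinθ/(1+k).
With N = Mg cosθ, the no-slip condition f ≤ μN gives μ_min = f/N = k tanθ/(1+k).
μ_min = 1 × tan27.1° / 2 ≈ 0.256.

μ_min ≈ 0.256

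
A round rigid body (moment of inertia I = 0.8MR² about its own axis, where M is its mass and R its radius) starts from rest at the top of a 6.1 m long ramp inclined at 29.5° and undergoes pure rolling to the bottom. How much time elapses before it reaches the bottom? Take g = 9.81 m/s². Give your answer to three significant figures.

t ≈ 2.13 s

For this body I = 0.8MR², i.e. k = I/(MR²) = 0.8.
Newton's second law down the slope: Mg sinθ − f = Ma. The torque equation fR = Iα (with α = a/R) gives f = kMa.
Hence a = g sinθ/(1+k) = 9.81×sin29.5°/1.8 = 2.684 m/s².
Starting from rest, L = ½at², so t = √(2L/a) = √(2×6.1/2.684) ≈ 2.13 s.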